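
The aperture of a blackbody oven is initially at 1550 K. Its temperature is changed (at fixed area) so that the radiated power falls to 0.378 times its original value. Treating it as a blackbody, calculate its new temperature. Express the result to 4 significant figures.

P ∝ T⁴, so T₂/T₁ = (P₂/P₁)^(1/4) = (0.378)^(1/4) = 0.784103.
T₂ = 1550 × 0.784103 = 1215 K.

T₂ ≈ 1215 K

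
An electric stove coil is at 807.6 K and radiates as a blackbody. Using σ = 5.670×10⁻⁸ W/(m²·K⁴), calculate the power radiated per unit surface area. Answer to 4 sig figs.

I ≈ 2.412×10⁴ W/m²

Stefan–Boltzmann: I = σT⁴ = 5.670×10⁻⁸ × (807.6)⁴ = 2.412×10⁴ W/m².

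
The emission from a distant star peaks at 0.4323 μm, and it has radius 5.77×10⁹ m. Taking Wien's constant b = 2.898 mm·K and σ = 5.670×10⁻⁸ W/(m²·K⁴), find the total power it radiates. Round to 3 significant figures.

P ≈ 4.79×10²⁸ W

Wien's law: T = b/λ_max = 2.898×10⁻³/4.323×10⁻⁷ = 6703.68 K.
Surface area A = 4πR² = 4π(5.77×10⁹ m)² = 4.18371×10²⁰ m².
Then P = σAT⁴ = 5.670×10⁻⁸×4.18371×10²⁰×(6703.68)⁴ = 4.79×10²⁸ W.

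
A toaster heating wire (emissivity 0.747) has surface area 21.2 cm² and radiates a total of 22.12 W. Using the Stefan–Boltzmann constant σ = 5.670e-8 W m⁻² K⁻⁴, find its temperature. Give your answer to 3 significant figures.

T ≈ 705 K

Area A = 21.2 cm² = 2.12×10⁻³ m².
P = εσAT⁴ ⇒ T = (P/(εσA))^(1/4) = (22.12/(0.747×5.670×10⁻⁸×2.12×10⁻³))^(1/4) = 705 K.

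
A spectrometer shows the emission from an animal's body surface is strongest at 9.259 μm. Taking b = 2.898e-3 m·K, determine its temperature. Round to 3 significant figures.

T ≈ 313 K

Wien's law gives T = b/λ_max = (2.898×10⁻³ m·K)/(9.259×10⁻⁶ m) = 313 K.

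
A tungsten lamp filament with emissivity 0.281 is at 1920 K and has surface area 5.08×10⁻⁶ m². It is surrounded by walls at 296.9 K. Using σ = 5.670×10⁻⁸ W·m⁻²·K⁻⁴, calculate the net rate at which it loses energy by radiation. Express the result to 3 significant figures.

Net loss ≈ 1.10 W

Area A = 5.08×10⁻⁶ m².
Net radiated power P_net = εσA(T⁴ − T₀⁴) = 0.281×5.670×10⁻⁸×5.08×10⁻⁶×(1920⁴ − 296.9⁴).
T⁴ − T₀⁴ = 1.35895×10¹³ − 7.77035×10⁹ = 1.35817×10¹³ K⁴, so P_net = 1.10 W.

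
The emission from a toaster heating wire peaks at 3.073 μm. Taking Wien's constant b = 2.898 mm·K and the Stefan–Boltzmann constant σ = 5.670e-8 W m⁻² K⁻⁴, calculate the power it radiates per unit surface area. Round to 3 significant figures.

Wien's law: T = b/λ_max = 2.898×10⁻³/3.073×10⁻⁶ = 943.052 K.
Then I = σT⁴ = 5.670×10⁻⁸×(943.052)⁴ = 4.48×10⁴ W/m².

I ≈ 4.48×10⁴ W/m²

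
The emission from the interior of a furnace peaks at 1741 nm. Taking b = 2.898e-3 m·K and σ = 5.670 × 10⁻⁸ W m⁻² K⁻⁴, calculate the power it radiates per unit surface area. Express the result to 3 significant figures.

Wien's law: T = b/λ_max = 2.898×10⁻³/1.741×10⁻⁶ = 1664.56 K.
Then I = σT⁴ = 5.670×10⁻⁸×(1664.56)⁴ = 4.35×10⁵ W/m².

I ≈ 4.35×10⁵ W/m²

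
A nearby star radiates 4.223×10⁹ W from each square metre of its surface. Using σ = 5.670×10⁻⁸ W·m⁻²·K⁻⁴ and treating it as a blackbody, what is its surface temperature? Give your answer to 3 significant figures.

I = σT⁴, so T = (I/σ)^(1/4) = (4.223×10⁹/(5.670×10⁻⁸))^(1/4) = 1.65×10⁴ K.

T ≈ 1.65×10⁴ K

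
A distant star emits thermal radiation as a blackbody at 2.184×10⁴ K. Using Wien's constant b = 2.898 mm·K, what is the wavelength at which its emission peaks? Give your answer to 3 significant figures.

λ_max ≈ 133 nm

Wien's displacement law: λ_max = b/T = (2.898×10⁻³ m·K)/(2.184×10⁴ K) = 1.327×10⁻⁷ m.
That is 133 nm, in the ultraviolet range.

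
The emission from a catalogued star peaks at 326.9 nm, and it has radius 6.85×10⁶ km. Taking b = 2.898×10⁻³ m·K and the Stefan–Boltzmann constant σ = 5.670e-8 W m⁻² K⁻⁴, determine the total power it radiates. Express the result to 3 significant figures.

Wien's law: T = b/λ_max = 2.898×10⁻³/3.269×10⁻⁷ = 8865.10 K.
Surface area A = 4πR² = 4π(6.85×10⁹ m)² = 5.89646×10²⁰ m².
Then P = σAT⁴ = 5.670×10⁻⁸×5.89646×10²⁰×(8865.10)⁴ = 2.06×10²⁹ W.

P ≈ 2.06×10²⁹ W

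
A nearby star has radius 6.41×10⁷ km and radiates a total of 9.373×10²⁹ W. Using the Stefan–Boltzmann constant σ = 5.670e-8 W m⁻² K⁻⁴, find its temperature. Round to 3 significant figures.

Surface area A = 4πR² = 4π(6.41×10¹⁰ m)² = 5.16328×10²² m².
P = σAT⁴ ⇒ T = (P/(σA))^(1/4) = (9.373×10²⁹/(5.670×10⁻⁸×5.16328×10²²))^(1/4) = 4.23×10³ K.

T ≈ 4.23×10³ K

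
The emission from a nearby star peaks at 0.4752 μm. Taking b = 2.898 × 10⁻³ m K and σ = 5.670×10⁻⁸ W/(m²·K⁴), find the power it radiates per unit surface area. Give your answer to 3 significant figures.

Wien's law: T = b/λ_max = 2.898×10⁻³/4.752×10⁻⁷ = 6098.48 K.
Then I = σT⁴ = 5.670×10⁻⁸×(6098.48)⁴ = 7.84×10⁷ W/m².

I ≈ 7.84×10⁷ W/m²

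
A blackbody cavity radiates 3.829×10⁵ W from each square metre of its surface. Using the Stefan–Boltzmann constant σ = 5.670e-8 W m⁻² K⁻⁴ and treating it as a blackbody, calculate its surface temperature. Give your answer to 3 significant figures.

I = σT⁴, so T = (I/σ)^(1/4) = (3.829×10⁵/(5.670×10⁻⁸))^(1/4) = 1.61×10³ K.

T ≈ 1.61×10³ K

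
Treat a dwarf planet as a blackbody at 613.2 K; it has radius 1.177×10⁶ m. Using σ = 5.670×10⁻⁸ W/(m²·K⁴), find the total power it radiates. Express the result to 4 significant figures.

P ≈ 1.396×10¹⁷ W

Surface area A = 4πR² = 4π(1.177×10⁶ m)² = 1.74086×10¹³ m².
P = σAT⁴ = 5.670×10⁻⁸ × 1.74086×10¹³ × (613.2)⁴ = 1.396×10¹⁷ W.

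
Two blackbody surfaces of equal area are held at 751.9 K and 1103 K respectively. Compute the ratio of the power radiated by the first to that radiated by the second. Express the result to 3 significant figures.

With equal areas, P₁/P₂ = (T₁/T₂)⁴ = (751.9/1103)⁴ = 0.216.

P₁/P₂ ≈ 0.216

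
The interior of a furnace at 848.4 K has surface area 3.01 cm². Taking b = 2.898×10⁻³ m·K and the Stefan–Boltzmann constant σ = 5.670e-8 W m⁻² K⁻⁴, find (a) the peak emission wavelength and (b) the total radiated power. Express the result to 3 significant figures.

(a) λ_max = b/T = 2.898×10⁻³/848.4 = 3.416×10⁻⁶ m = 3.42 μm.
Area A = 3.01 cm² = 3.01×10⁻⁴ m².
(b) P = σAT⁴ = 5.670×10⁻⁸×3.01×10⁻⁴×(848.4)⁴ = 8.84 W.

λ_max ≈ 3.42 μm; P ≈ 8.84 W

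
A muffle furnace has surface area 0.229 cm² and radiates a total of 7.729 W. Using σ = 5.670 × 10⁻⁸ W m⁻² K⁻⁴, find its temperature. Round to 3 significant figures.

T ≈ 1.56×10³ K

Area A = 0.229 cm² = 2.29×10⁻⁵ m².
P = σAT⁴ ⇒ T = (P/(σA))^(1/4) = (7.729/(5.670×10⁻⁸×2.29×10⁻⁵))^(1/4) = 1.56×10³ K.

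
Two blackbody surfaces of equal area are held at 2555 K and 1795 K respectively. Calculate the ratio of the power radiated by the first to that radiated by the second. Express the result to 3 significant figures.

With equal areas, P₁/P₂ = (T₁/T₂)⁴ = (2555/1795)⁴ = 4.10.

P₁/P₂ ≈ 4.10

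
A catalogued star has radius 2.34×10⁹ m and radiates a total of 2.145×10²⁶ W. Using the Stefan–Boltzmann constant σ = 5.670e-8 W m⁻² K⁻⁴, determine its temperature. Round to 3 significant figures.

Surface area A = 4πR² = 4π(2.34×10⁹ m)² = 6.88084×10¹⁹ m².
P = σAT⁴ ⇒ T = (P/(σA))^(1/4) = (2.145×10²⁶/(5.670×10⁻⁸×6.88084×10¹⁹))^(1/4) = 2.72×10³ K.

T ≈ 2.72×10³ K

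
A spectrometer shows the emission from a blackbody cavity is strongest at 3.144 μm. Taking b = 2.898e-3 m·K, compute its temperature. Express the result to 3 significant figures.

Wien's law gives T = b/λ_max = (2.898×10⁻³ m·K)/(3.144×10⁻⁶ m) = 922 K.

T ≈ 922 K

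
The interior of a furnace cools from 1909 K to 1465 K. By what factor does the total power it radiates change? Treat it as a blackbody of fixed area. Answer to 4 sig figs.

P₂/P₁ ≈ 0.3468

P ∝ T⁴, so P₂/P₁ = (T₂/T₁)⁴ = (1465/1909)⁴ = (0.767417)⁴ = 0.3468.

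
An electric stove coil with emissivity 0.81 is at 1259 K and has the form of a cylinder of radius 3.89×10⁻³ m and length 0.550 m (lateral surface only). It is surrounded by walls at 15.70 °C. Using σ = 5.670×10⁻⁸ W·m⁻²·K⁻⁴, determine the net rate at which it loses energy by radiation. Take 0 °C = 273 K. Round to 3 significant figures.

Net loss ≈ 1.55×10³ W

Surroundings: T = 15.70 °C + 273 = 288.70 K.
Lateral area A = 2πrL = 2π×3.89×10⁻³×0.550 = 0.0134429 m².
Net radiated power P_net = εσA(T⁴ − T₀⁴) = 0.81×5.670×10⁻⁸×0.0134429×(1259⁴ − 288.70⁴).
T⁴ − T₀⁴ = 2.51248×10¹² − 6.94684×10⁹ = 2.50553×10¹² K⁴, so P_net = 1.55×10³ W.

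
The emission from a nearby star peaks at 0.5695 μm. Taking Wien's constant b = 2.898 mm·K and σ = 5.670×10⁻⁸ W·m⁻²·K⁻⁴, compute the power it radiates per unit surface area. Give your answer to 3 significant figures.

Wien's law: T = b/λ_max = 2.898×10⁻³/5.695×10⁻⁷ = 5088.67 K.
Then I = σT⁴ = 5.670×10⁻⁸×(5088.67)⁴ = 3.80×10⁷ W/m².

I ≈ 3.80×10⁷ W/m²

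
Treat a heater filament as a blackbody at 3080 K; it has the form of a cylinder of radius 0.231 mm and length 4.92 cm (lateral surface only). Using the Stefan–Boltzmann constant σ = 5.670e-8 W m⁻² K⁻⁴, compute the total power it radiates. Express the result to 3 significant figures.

P ≈ 364 W

Lateral area A = 2πrL = 2π×2.31×10⁻⁴×0.0492 = 7.14097×10⁻⁵ m².
P = σAT⁴ = 5.670×10⁻⁸ × 7.14097×10⁻⁵ × (3080)⁴ = 364 W.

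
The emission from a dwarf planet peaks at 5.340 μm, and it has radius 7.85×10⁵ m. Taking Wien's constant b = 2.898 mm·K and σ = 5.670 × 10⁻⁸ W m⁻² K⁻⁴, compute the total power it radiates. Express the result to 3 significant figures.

Wien's law: T = b/λ_max = 2.898×10⁻³/5.340×10⁻⁶ = 542.697 K.
Surface area A = 4πR² = 4π(7.85×10⁵ m)² = 7.74371×10¹² m².
Then P = σAT⁴ = 5.670×10⁻⁸×7.74371×10¹²×(542.697)⁴ = 3.81×10¹⁶ W.

P ≈ 3.81×10¹⁶ W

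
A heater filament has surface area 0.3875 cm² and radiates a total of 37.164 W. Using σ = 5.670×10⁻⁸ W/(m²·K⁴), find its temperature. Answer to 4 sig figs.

Area A = 0.3875 cm² = 3.875×10⁻⁵ m².
P = σAT⁴ ⇒ T = (P/(σA))^(1/4) = (37.164/(5.670×10⁻⁸×3.875×10⁻⁵))^(1/4) = 2028 K.

T ≈ 2028 K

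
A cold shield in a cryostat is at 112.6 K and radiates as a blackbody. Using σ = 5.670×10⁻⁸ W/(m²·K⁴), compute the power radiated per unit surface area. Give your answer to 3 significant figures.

I ≈ 9.11 W/m²

Stefan–Boltzmann: I = σT⁴ = 5.670×10⁻⁸ × (112.6)⁴ = 9.11 W/m².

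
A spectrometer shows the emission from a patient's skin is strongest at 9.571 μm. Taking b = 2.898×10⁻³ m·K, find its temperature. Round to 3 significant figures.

T ≈ 303 K

Wien's law gives T = b/λ_max = (2.898×10⁻³ m·K)/(9.571×10⁻⁶ m) = 303 K.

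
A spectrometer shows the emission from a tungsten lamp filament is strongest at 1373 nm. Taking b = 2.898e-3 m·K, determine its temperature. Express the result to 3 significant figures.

Wien's law gives T = b/λ_max = (2.898×10⁻³ m·K)/(1.373×10⁻⁶ m) = 2.11×10³ K.

T ≈ 2.11×10³ K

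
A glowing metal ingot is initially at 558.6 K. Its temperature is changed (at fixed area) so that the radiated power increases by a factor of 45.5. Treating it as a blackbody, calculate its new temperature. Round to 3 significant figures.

P ∝ T⁴, so T₂/T₁ = (P₂/P₁)^(1/4) = (45.5)^(1/4) = 2.59718.
T₂ = 558.6 × 2.59718 = 1.45×10³ K.

T₂ ≈ 1.45×10³ K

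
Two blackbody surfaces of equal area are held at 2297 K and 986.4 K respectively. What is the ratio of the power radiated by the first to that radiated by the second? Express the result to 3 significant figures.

P₁/P₂ ≈ 29.4

With equal areas, P₁/P₂ = (T₁/T₂)⁴ = (2297/986.4)⁴ = 29.4.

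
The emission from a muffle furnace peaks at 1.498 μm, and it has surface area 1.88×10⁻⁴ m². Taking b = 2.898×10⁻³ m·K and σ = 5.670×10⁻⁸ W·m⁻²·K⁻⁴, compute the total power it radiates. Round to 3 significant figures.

P ≈ 149 W

Wien's law: T = b/λ_max = 2.898×10⁻³/1.498×10⁻⁶ = 1934.58 K.
Area A = 1.88×10⁻⁴ m².
Then P = σAT⁴ = 5.670×10⁻⁸×1.88×10⁻⁴×(1934.58)⁴ = 149 W.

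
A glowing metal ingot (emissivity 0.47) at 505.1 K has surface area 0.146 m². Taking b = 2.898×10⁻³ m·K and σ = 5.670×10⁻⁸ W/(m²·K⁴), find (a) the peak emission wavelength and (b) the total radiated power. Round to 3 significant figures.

λ_max ≈ 5.74 μm; P ≈ 253 W

(a) λ_max = b/T = 2.898×10⁻³/505.1 = 5.737×10⁻⁶ m = 5.74 μm.
Area A = 0.146 m².
(b) P = εσAT⁴ = 0.47×5.670×10⁻⁸×0.146×(505.1)⁴ = 253 W.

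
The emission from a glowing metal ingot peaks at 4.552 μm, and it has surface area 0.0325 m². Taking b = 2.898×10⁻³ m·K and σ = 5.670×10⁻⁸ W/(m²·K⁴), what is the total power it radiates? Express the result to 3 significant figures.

P ≈ 303 W

Wien's law: T = b/λ_max = 2.898×10⁻³/4.552×10⁻⁶ = 636.643 K.
Area A = 0.0325 m².
Then P = σAT⁴ = 5.670×10⁻⁸×0.0325×(636.643)⁴ = 303 W.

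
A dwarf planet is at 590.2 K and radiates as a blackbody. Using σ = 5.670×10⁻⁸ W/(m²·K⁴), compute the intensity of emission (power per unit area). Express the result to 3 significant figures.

I ≈ 6.88×10³ W/m²

Stefan–Boltzmann: I = σT⁴ = 5.670×10⁻⁸ × (590.2)⁴ = 6.88×10³ W/m².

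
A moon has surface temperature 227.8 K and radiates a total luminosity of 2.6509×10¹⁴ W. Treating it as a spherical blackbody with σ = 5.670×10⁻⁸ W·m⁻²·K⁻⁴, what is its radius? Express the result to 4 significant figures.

L = 4πR²σT⁴ ⇒ R = √(L/(4πσT⁴)).
σT⁴ = 152.686 W/m², so R = √(2.6509×10¹⁴/(4π×152.686)) = 3.717×10⁵ m.

R ≈ 3.717×10⁵ m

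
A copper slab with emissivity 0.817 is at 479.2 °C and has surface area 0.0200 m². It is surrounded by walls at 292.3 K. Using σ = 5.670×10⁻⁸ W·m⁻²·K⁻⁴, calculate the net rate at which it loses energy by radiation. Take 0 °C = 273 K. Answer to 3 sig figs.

Net loss ≈ 290 W

T = 479.2 °C + 273 = 752.2 K.
Area A = 0.0200 m².
Net radiated power P_net = εσA(T⁴ − T₀⁴) = 0.817×5.670×10⁻⁸×0.0200×(752.2⁴ − 292.3⁴).
T⁴ − T₀⁴ = 3.20135×10¹¹ − 7.29987×10⁹ = 3.12835×10¹¹ K⁴, so P_net = 290 W.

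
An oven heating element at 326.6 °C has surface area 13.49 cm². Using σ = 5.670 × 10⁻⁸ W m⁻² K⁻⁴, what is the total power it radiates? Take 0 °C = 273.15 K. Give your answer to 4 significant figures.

P ≈ 9.896 W

T = 326.6 °C + 273.15 = 599.75 K.
Area A = 13.49 cm² = 1.349×10⁻³ m².
P = σAT⁴ = 5.670×10⁻⁸ × 1.349×10⁻³ × (599.75)⁴ = 9.896 W.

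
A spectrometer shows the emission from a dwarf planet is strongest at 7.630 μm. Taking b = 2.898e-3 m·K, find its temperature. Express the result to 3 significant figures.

Wien's law gives T = b/λ_max = (2.898×10⁻³ m·K)/(7.630×10⁻⁶ m) = 380 K.

T ≈ 380 K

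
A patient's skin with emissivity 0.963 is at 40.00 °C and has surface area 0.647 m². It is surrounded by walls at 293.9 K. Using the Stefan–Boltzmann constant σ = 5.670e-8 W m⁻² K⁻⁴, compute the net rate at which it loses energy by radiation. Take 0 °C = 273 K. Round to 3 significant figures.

T = 40.00 °C + 273 = 313.00 K.
Area A = 0.647 m².
Net radiated power P_net = εσA(T⁴ − T₀⁴) = 0.963×5.670×10⁻⁸×0.647×(313.00⁴ − 293.9⁴).
T⁴ − T₀⁴ = 9.59792×10⁹ − 7.46102×10⁹ = 2.13690×10⁹ K⁴, so P_net = 75.5 W.

Net loss ≈ 75.5 W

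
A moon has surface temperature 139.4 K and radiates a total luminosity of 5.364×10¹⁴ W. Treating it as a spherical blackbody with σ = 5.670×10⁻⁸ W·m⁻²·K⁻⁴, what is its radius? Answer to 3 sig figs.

R ≈ 1.41×10⁶ m

L = 4πR²σT⁴ ⇒ R = √(L/(4πσT⁴)).
σT⁴ = 21.4109 W/m², so R = √(5.364×10¹⁴/(4π×21.4109)) = 1.41×10⁶ m.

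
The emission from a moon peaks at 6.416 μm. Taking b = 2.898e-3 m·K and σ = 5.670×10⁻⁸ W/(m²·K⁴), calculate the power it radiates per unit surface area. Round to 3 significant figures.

Wien's law: T = b/λ_max = 2.898×10⁻³/6.416×10⁻⁶ = 451.683 K.
Then I = σT⁴ = 5.670×10⁻⁸×(451.683)⁴ = 2.36×10³ W/m².

I ≈ 2.36×10³ W/m²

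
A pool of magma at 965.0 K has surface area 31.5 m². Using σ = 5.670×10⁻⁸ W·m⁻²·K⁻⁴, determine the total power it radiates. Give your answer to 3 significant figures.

Area A = 31.5 m².
P = σAT⁴ = 5.670×10⁻⁸ × 31.5 × (965.0)⁴ = 1.55×10⁶ W.

P ≈ 1.55×10⁶ W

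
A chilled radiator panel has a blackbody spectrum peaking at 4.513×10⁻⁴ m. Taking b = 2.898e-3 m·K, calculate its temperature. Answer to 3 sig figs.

T ≈ 6.42 K

Wien's law gives T = b/λ_max = (2.898×10⁻³ m·K)/(4.513×10⁻⁴ m) = 6.42 K.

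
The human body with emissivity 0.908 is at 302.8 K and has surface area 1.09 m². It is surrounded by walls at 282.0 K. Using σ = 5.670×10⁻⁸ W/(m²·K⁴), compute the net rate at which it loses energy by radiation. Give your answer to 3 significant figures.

Area A = 1.09 m².
Net radiated power P_net = εσA(T⁴ − T₀⁴) = 0.908×5.670×10⁻⁸×1.09×(302.8⁴ − 282.0⁴).
T⁴ − T₀⁴ = 8.40666×10⁹ − 6.32407×10⁹ = 2.08259×10⁹ K⁴, so P_net = 117 W.

Net loss ≈ 117 W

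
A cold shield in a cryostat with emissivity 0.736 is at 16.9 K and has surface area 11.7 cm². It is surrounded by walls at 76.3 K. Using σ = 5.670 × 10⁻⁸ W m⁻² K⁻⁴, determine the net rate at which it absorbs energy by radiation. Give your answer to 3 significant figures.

Net gain ≈ 1.65×10⁻³ W

Area A = 11.7 cm² = 1.17×10⁻³ m².
Net radiated power P_net = εσA(T⁴ − T₀⁴) = 0.736×5.670×10⁻⁸×1.17×10⁻³×(16.9⁴ − 76.3⁴).
T⁴ − T₀⁴ = 81573.1 − 3.38921×10⁷ = -3.38105×10⁷ K⁴, so P_net = -1.65×10⁻³ W — negative, meaning a net gain of 1.65×10⁻³ W.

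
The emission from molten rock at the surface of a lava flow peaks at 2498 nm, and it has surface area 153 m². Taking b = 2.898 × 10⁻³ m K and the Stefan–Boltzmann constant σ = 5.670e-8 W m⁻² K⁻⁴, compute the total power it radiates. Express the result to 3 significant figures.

P ≈ 1.57×10⁷ W

Wien's law: T = b/λ_max = 2.898×10⁻³/2.498×10⁻⁶ = 1160.13 K.
Area A = 153 m².
Then P = σAT⁴ = 5.670×10⁻⁸×153×(1160.13)⁴ = 1.57×10⁷ W.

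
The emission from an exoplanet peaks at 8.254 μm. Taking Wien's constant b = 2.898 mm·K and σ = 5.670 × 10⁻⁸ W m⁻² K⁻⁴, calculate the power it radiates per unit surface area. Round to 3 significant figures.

I ≈ 862 W/m²

Wien's law: T = b/λ_max = 2.898×10⁻³/8.254×10⁻⁶ = 351.102 K.
Then I = σT⁴ = 5.670×10⁻⁸×(351.102)⁴ = 862 W/m².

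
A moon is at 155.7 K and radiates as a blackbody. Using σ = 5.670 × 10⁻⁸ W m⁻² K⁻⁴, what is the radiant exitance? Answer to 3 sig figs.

I ≈ 33.3 W/m²

Stefan–Boltzmann: I = σT⁴ = 5.670×10⁻⁸ × (155.7)⁴ = 33.3 W/m².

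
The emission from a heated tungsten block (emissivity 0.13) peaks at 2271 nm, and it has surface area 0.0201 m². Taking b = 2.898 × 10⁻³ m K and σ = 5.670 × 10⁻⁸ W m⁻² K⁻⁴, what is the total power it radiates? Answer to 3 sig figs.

P ≈ 393 W

Wien's law: T = b/λ_max = 2.898×10⁻³/2.271×10⁻⁶ = 1276.09 K.
Area A = 0.0201 m².
Then P = εσAT⁴ = 0.13×5.670×10⁻⁸×0.0201×(1276.09)⁴ = 393 W.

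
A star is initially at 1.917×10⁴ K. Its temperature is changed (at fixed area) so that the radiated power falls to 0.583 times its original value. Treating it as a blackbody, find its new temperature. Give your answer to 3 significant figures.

T₂ ≈ 1.68×10⁴ K

P ∝ T⁴, so T₂/T₁ = (P₂/P₁)^(1/4) = (0.583)^(1/4) = 0.873810.
T₂ = 1.917×10⁴ × 0.873810 = 1.68×10⁴ K.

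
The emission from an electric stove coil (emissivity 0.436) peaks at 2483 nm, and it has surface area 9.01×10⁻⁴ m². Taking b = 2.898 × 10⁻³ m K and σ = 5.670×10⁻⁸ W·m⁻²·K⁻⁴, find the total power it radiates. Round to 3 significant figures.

Wien's law: T = b/λ_max = 2.898×10⁻³/2.483×10⁻⁶ = 1167.14 K.
Area A = 9.01×10⁻⁴ m².
Then P = εσAT⁴ = 0.436×5.670×10⁻⁸×9.01×10⁻⁴×(1167.14)⁴ = 41.3 W.

P ≈ 41.3 W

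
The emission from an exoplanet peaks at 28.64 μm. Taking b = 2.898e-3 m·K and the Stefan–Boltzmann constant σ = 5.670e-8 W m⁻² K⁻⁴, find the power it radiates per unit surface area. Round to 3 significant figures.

Wien's law: T = b/λ_max = 2.898×10⁻³/2.864×10⁻⁵ = 101.187 K.
Then I = σT⁴ = 5.670×10⁻⁸×(101.187)⁴ = 5.94 W/m².

I ≈ 5.94 W/m²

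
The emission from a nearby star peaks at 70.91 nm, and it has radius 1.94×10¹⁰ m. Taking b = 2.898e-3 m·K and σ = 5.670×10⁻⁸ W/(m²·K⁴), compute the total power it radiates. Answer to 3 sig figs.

Wien's law: T = b/λ_max = 2.898×10⁻³/7.091×10⁻⁸ = 40868.7 K.
Surface area A = 4πR² = 4π(1.94×10¹⁰ m)² = 4.72948×10²¹ m².
Then P = σAT⁴ = 5.670×10⁻⁸×4.72948×10²¹×(40868.7)⁴ = 7.48×10³² W.

P ≈ 7.48×10³² W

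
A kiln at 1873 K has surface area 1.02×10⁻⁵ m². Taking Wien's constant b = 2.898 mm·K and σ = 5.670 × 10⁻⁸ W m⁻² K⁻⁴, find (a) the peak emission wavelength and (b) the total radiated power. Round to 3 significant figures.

(a) λ_max = b/T = 2.898×10⁻³/1873 = 1.547×10⁻⁶ m = 1.55 μm.
Area A = 1.02×10⁻⁵ m².
(b) P = σAT⁴ = 5.670×10⁻⁸×1.02×10⁻⁵×(1873)⁴ = 7.12 W.

λ_max ≈ 1.55 μm; P ≈ 7.12 W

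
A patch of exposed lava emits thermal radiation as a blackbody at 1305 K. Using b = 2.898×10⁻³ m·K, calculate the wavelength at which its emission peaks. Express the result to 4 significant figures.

Wien's displacement law: λ_max = b/T = (2.898×10⁻³ m·K)/(1305 K) = 2.2207×10⁻⁶ m.
That is 2221 nm, in the infrared range.

λ_max ≈ 2221 nm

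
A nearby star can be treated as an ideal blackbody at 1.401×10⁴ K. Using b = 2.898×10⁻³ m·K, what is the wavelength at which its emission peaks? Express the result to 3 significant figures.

Wien's displacement law: λ_max = b/T = (2.898×10⁻³ m·K)/(1.401×10⁴ K) = 2.069×10⁻⁷ m.
That is 207 nm, in the ultraviolet range.

λ_max ≈ 207 nm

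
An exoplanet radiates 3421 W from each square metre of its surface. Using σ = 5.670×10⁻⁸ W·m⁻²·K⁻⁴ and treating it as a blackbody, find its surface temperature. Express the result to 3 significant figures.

I = σT⁴, so T = (I/σ)^(1/4) = (3421/(5.670×10⁻⁸))^(1/4) = 496 K.

T ≈ 496 K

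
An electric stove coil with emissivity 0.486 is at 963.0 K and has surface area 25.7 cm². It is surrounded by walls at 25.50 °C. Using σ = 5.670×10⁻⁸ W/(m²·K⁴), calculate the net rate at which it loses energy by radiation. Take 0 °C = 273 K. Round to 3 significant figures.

Surroundings: T = 25.50 °C + 273 = 298.50 K.
Area A = 25.7 cm² = 2.57×10⁻³ m².
Net radiated power P_net = εσA(T⁴ − T₀⁴) = 0.486×5.670×10⁻⁸×2.57×10⁻³×(963.0⁴ − 298.50⁴).
T⁴ − T₀⁴ = 8.60013×10¹¹ − 7.93921×10⁹ = 8.52074×10¹¹ K⁴, so P_net = 60.3 W.

Net loss ≈ 60.3 W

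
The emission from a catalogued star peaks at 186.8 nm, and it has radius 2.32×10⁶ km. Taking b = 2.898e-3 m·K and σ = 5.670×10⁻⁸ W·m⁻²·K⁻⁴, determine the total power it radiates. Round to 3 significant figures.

Wien's law: T = b/λ_max = 2.898×10⁻³/1.868×10⁻⁷ = 15513.9 K.
Surface area A = 4πR² = 4π(2.32×10⁹ m)² = 6.76372×10¹⁹ m².
Then P = σAT⁴ = 5.670×10⁻⁸×6.76372×10¹⁹×(15513.9)⁴ = 2.22×10²⁹ W.

P ≈ 2.22×10²⁹ W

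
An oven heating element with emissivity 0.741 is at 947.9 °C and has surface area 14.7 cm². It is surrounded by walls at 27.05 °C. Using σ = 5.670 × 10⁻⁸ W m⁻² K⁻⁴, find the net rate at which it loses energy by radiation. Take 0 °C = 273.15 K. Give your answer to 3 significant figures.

Net loss ≈ 137 W

T = 947.9 °C + 273.15 = 1221.05 K.
Surroundings: T = 27.05 °C + 273.15 = 300.20 K.
Area A = 14.7 cm² = 1.47×10⁻³ m².
Net radiated power P_net = εσA(T⁴ − T₀⁴) = 0.741×5.670×10⁻⁸×1.47×10⁻³×(1221.05⁴ − 300.20⁴).
T⁴ − T₀⁴ = 2.22297×10¹² − 8.12162×10⁹ = 2.21485×10¹² K⁴, so P_net = 137 W.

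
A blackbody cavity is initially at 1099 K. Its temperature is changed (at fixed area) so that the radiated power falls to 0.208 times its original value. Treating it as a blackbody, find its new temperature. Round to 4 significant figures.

P ∝ T⁴, so T₂/T₁ = (P₂/P₁)^(1/4) = (0.208)^(1/4) = 0.675330.
T₂ = 1099 × 0.675330 = 742.2 K.

T₂ ≈ 742.2 K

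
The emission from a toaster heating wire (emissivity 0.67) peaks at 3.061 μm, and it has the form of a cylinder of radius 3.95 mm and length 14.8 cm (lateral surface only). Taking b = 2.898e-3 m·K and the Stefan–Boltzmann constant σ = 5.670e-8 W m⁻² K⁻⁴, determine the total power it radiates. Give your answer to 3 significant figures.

Wien's law: T = b/λ_max = 2.898×10⁻³/3.061×10⁻⁶ = 946.749 K.
Lateral area A = 2πrL = 2π×3.95×10⁻³×0.148 = 3.67315×10⁻³ m².
Then P = εσAT⁴ = 0.67×5.670×10⁻⁸×3.67315×10⁻³×(946.749)⁴ = 112 W.

P ≈ 112 W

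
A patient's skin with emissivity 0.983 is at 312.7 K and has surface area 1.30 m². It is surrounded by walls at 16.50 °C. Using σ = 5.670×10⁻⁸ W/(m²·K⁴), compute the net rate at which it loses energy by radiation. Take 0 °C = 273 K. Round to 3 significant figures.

Net loss ≈ 184 W

Surroundings: T = 16.50 °C + 273 = 289.50 K.
Area A = 1.30 m².
Net radiated power P_net = εσA(T⁴ − T₀⁴) = 0.983×5.670×10⁻⁸×1.30×(312.7⁴ − 289.50⁴).
T⁴ − T₀⁴ = 9.56118×10⁹ − 7.02416×10⁹ = 2.53702×10⁹ K⁴, so P_net = 184 W.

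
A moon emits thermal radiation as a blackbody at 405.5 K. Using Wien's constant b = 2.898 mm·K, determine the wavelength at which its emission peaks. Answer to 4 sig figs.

Wien's displacement law: λ_max = b/T = (2.898×10⁻³ m·K)/(405.5 K) = 7.1467×10⁻⁶ m.
That is 7.147 μm, in the infrared range.

λ_max ≈ 7.147 μm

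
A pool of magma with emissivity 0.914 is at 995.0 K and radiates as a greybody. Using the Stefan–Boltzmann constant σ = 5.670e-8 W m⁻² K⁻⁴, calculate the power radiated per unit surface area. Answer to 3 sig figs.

Stefan–Boltzmann: I = εσT⁴ = 0.914 × 5.670×10⁻⁸ × (995.0)⁴ = 5.08×10⁴ W/m².

I ≈ 5.08×10⁴ W/m²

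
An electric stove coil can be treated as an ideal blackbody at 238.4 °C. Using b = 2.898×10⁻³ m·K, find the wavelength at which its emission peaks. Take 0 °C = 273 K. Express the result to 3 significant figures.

T = 238.4 °C + 273 = 511.4 K.
Wien's displacement law: λ_max = b/T = (2.898×10⁻³ m·K)/(511.4 K) = 5.667×10⁻⁶ m.
That is 5.67 μm, in the infrared range.

λ_max ≈ 5.67 μm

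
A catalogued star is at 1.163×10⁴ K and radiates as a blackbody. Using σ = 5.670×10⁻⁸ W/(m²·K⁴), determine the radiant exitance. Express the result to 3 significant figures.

Stefan–Boltzmann: I = σT⁴ = 5.670×10⁻⁸ × (1.163×10⁴)⁴ = 1.04×10⁹ W/m².

I ≈ 1.04×10⁹ W/m²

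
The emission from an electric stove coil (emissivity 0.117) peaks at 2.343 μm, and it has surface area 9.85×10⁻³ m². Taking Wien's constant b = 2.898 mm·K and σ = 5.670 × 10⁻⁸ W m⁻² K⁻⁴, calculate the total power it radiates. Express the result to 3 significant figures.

P ≈ 153 W

Wien's law: T = b/λ_max = 2.898×10⁻³/2.343×10⁻⁶ = 1236.88 K.
Area A = 9.85×10⁻³ m².
Then P = εσAT⁴ = 0.117×5.670×10⁻⁸×9.85×10⁻³×(1236.88)⁴ = 153 W.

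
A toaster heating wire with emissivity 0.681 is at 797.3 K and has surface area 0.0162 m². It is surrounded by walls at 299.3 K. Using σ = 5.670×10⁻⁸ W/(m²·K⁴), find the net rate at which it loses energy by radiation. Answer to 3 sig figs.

Net loss ≈ 248 W

Area A = 0.0162 m².
Net radiated power P_net = εσA(T⁴ − T₀⁴) = 0.681×5.670×10⁻⁸×0.0162×(797.3⁴ − 299.3⁴).
T⁴ − T₀⁴ = 4.04098×10¹¹ − 8.02466×10⁹ = 3.96073×10¹¹ K⁴, so P_net = 248 W.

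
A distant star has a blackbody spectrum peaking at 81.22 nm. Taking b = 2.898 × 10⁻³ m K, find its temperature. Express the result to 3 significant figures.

T ≈ 3.57×10⁴ K

Wien's law gives T = b/λ_max = (2.898×10⁻³ m·K)/(8.122×10⁻⁸ m) = 3.57×10⁴ K.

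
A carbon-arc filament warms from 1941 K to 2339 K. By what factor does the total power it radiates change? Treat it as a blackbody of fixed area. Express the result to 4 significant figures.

P ∝ T⁴, so P₂/P₁ = (T₂/T₁)⁴ = (2339/1941)⁴ = (1.20505)⁴ = 2.109.

P₂/P₁ ≈ 2.109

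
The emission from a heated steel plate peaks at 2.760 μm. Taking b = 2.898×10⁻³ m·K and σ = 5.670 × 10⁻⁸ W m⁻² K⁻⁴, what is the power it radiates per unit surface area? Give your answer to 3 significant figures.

I ≈ 6.89×10⁴ W/m²

Wien's law: T = b/λ_max = 2.898×10⁻³/2.760×10⁻⁶ = 1050.00 K.
Then I = σT⁴ = 5.670×10⁻⁸×(1050.00)⁴ = 6.89×10⁴ W/m².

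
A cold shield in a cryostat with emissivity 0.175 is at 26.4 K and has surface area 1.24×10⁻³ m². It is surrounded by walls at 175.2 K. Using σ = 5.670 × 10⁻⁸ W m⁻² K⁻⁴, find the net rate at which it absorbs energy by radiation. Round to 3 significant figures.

Area A = 1.24×10⁻³ m².
Net radiated power P_net = εσA(T⁴ − T₀⁴) = 0.175×5.670×10⁻⁸×1.24×10⁻³×(26.4⁴ − 175.2⁴).
T⁴ − T₀⁴ = 4.85753×10⁵ − 9.42185×10⁸ = -9.41699×10⁸ K⁴, so P_net = -0.0116 W — negative, meaning a net gain of 0.0116 W.

Net gain ≈ 0.0116 W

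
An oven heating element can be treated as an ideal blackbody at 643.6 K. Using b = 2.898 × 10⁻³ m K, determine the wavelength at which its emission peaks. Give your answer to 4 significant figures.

Wien's displacement law: λ_max = b/T = (2.898×10⁻³ m·K)/(643.6 K) = 4.5028×10⁻⁶ m.
That is 4.503 μm, in the infrared range.

λ_max ≈ 4.503 μm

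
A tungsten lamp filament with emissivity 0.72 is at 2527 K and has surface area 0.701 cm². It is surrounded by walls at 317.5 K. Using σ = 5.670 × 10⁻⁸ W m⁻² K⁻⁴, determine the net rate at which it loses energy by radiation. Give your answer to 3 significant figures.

Net loss ≈ 117 W

Area A = 0.701 cm² = 7.01×10⁻⁵ m².
Net radiated power P_net = εσA(T⁴ − T₀⁴) = 0.72×5.670×10⁻⁸×7.01×10⁻⁵×(2527⁴ − 317.5⁴).
T⁴ − T₀⁴ = 4.07775×10¹³ − 1.01619×10¹⁰ = 4.07673×10¹³ K⁴, so P_net = 117 W.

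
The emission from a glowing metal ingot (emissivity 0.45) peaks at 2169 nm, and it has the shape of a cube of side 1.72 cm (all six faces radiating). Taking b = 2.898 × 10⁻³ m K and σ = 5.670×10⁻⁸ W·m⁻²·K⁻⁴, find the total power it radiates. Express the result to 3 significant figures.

Wien's law: T = b/λ_max = 2.898×10⁻³/2.169×10⁻⁶ = 1336.10 K.
Area A = 6s² = 6×(0.0172 m)² = 1.77504×10⁻³ m².
Then P = εσAT⁴ = 0.45×5.670×10⁻⁸×1.77504×10⁻³×(1336.10)⁴ = 144 W.

P ≈ 144 W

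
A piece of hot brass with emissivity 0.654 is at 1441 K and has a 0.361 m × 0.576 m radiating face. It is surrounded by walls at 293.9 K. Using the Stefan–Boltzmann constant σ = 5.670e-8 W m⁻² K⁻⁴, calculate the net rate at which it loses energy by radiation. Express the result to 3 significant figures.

Net loss ≈ 3.32×10⁴ W

Area A = 0.361 × 0.576 = 0.207936 m².
Net radiated power P_net = εσA(T⁴ − T₀⁴) = 0.654×5.670×10⁻⁸×0.207936×(1441⁴ − 293.9⁴).
T⁴ − T₀⁴ = 4.31177×10¹² − 7.46102×10⁹ = 4.30431×10¹² K⁴, so P_net = 3.32×10⁴ W.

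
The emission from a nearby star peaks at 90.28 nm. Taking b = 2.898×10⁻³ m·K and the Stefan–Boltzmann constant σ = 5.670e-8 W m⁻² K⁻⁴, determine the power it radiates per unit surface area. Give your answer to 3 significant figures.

I ≈ 6.02×10¹⁰ W/m²

Wien's law: T = b/λ_max = 2.898×10⁻³/9.028×10⁻⁸ = 32100.1 K.
Then I = σT⁴ = 5.670×10⁻⁸×(32100.1)⁴ = 6.02×10¹⁰ W/m².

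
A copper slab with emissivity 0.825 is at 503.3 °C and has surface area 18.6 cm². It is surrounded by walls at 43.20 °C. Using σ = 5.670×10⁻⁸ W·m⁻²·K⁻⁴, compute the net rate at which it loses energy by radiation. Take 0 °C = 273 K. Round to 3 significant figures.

Net loss ≈ 30.7 W

T = 503.3 °C + 273 = 776.3 K.
Surroundings: T = 43.20 °C + 273 = 316.20 K.
Area A = 18.6 cm² = 1.86×10⁻³ m².
Net radiated power P_net = εσA(T⁴ − T₀⁴) = 0.825×5.670×10⁻⁸×1.86×10⁻³×(776.3⁴ − 316.20⁴).
T⁴ − T₀⁴ = 3.63177×10¹¹ − 9.99649×10⁹ = 3.53181×10¹¹ K⁴, so P_net = 30.7 W.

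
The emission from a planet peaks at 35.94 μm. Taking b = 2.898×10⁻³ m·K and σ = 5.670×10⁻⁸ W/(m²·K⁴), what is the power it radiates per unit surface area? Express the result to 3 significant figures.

Wien's law: T = b/λ_max = 2.898×10⁻³/3.594×10⁻⁵ = 80.6344 K.
Then I = σT⁴ = 5.670×10⁻⁸×(80.6344)⁴ = 2.40 W/m².

I ≈ 2.40 W/m²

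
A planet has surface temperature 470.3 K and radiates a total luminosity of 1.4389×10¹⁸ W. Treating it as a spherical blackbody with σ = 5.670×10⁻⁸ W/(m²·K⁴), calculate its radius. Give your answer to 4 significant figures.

R ≈ 6.425×10⁶ m

L = 4πR²σT⁴ ⇒ R = √(L/(4πσT⁴)).
σT⁴ = 2773.85 W/m², so R = √(1.4389×10¹⁸/(4π×2773.85)) = 6.425×10⁶ m.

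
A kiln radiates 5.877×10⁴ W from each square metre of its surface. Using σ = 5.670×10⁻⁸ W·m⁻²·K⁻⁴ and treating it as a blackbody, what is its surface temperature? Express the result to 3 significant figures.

I = σT⁴, so T = (I/σ)^(1/4) = (5.877×10⁴/(5.670×10⁻⁸))^(1/4) = 1.01×10³ K.

T ≈ 1.01×10³ K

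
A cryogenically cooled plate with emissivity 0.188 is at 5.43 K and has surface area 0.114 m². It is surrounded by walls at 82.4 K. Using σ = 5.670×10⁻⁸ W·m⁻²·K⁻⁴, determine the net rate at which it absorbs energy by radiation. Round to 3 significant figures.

Net gain ≈ 0.0560 W

Area A = 0.114 m².
Net radiated power P_net = εσA(T⁴ − T₀⁴) = 0.188×5.670×10⁻⁸×0.114×(5.43⁴ − 82.4⁴).
T⁴ − T₀⁴ = 869.359 − 4.61008×10⁷ = -4.60999×10⁷ K⁴, so P_net = -0.0560 W — negative, meaning a net gain of 0.0560 W.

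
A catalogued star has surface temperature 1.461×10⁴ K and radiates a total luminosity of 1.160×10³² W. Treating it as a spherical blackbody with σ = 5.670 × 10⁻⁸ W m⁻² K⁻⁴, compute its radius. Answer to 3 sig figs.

R ≈ 5.98×10¹⁰ m

L = 4πR²σT⁴ ⇒ R = √(L/(4πσT⁴)).
σT⁴ = 2.58335×10⁹ W/m², so R = √(1.160×10³²/(4π×2.58335×10⁹)) = 5.98×10¹⁰ m.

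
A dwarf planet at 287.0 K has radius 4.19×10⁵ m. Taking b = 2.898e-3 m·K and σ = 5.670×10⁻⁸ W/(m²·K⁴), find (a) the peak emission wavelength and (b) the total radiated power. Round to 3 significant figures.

λ_max ≈ 10.1 μm; P ≈ 8.49×10¹⁴ W

(a) λ_max = b/T = 2.898×10⁻³/287.0 = 1.010×10⁻⁵ m = 10.1 μm.
Surface area A = 4πR² = 4π(4.19×10⁵ m)² = 2.20616×10¹² m².
(b) P = σAT⁴ = 5.670×10⁻⁸×2.20616×10¹²×(287.0)⁴ = 8.49×10¹⁴ W.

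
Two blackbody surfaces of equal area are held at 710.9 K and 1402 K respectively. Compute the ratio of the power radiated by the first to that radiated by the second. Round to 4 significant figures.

P₁/P₂ ≈ 0.06611

With equal areas, P₁/P₂ = (T₁/T₂)⁴ = (710.9/1402)⁴ = 0.06611.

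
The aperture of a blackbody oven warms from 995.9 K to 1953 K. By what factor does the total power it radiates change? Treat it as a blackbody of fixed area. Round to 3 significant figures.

P₂/P₁ ≈ 14.8

P ∝ T⁴, so P₂/P₁ = (T₂/T₁)⁴ = (1953/995.9)⁴ = (1.96104)⁴ = 14.8.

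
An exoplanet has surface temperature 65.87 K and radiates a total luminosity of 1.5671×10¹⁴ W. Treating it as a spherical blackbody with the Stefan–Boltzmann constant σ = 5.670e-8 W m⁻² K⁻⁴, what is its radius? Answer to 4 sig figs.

R ≈ 3.418×10⁶ m

L = 4πR²σT⁴ ⇒ R = √(L/(4πσT⁴)).
σT⁴ = 1.06742 W/m², so R = √(1.5671×10¹⁴/(4π×1.06742)) = 3.418×10⁶ m.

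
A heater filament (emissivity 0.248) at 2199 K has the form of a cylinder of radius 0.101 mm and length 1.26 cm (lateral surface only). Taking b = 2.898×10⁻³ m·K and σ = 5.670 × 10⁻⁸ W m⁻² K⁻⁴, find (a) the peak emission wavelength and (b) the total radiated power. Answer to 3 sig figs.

λ_max ≈ 1.32 μm; P ≈ 2.63 W

(a) λ_max = b/T = 2.898×10⁻³/2199 = 1.318×10⁻⁶ m = 1.32 μm.
Lateral area A = 2πrL = 2π×1.01×10⁻⁴×0.0126 = 7.99598×10⁻⁶ m².
(b) P = εσAT⁴ = 0.248×5.670×10⁻⁸×7.99598×10⁻⁶×(2199)⁴ = 2.63 W.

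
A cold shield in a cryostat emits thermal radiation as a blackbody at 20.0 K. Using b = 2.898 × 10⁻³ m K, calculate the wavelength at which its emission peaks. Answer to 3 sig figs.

λ_max ≈ 0.145 mm

Wien's displacement law: λ_max = b/T = (2.898×10⁻³ m·K)/(20.0 K) = 1.449×10⁻⁴ m.
That is 0.145 mm, in the infrared range.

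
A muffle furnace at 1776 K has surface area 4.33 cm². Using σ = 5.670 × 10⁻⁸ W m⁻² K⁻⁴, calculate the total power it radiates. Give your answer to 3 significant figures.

P ≈ 244 W

Area A = 4.33 cm² = 4.33×10⁻⁴ m².
P = σAT⁴ = 5.670×10⁻⁸ × 4.33×10⁻⁴ × (1776)⁴ = 244 W.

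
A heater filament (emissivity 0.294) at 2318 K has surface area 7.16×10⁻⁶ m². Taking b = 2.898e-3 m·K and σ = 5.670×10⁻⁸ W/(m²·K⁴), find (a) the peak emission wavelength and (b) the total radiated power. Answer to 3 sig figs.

(a) λ_max = b/T = 2.898×10⁻³/2318 = 1.250×10⁻⁶ m = 1.25 μm.
Area A = 7.16×10⁻⁶ m².
(b) P = εσAT⁴ = 0.294×5.670×10⁻⁸×7.16×10⁻⁶×(2318)⁴ = 3.45 W.

λ_max ≈ 1.25 μm; P ≈ 3.45 W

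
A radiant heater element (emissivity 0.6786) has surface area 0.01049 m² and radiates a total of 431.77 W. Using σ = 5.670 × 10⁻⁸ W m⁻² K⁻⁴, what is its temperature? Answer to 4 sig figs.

T ≈ 1017 K

Area A = 0.01049 m².
P = εσAT⁴ ⇒ T = (P/(εσA))^(1/4) = (431.77/(0.6786×5.670×10⁻⁸×0.01049))^(1/4) = 1017 K.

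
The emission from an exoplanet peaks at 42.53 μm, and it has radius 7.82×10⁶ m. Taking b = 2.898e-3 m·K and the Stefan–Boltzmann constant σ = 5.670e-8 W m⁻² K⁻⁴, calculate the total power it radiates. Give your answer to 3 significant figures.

Wien's law: T = b/λ_max = 2.898×10⁻³/4.253×10⁻⁵ = 68.1401 K.
Surface area A = 4πR² = 4π(7.82×10⁶ m)² = 7.68464×10¹⁴ m².
Then P = σAT⁴ = 5.670×10⁻⁸×7.68464×10¹⁴×(68.1401)⁴ = 9.39×10¹⁴ W.

P ≈ 9.39×10¹⁴ W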